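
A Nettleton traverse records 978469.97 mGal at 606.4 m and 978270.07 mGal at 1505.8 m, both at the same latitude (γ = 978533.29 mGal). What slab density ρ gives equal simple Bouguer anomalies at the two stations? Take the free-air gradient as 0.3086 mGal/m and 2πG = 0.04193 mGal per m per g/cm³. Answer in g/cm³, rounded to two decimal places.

Δg_obs = 978270.07 − 978469.97 = -199.90 mGal over Δh = 1505.8 − 606.4 = 899.4 m
Equal Bouguer anomalies ⇒ Δg_obs + (0.3086 − 0.04193ρ)·Δh = 0
0.3086 − 0.04193ρ = −Δg_obs/Δh = 0.22226
ρ = (0.3086 − 0.22226) / 0.04193 = 2.06 g/cm³

2.06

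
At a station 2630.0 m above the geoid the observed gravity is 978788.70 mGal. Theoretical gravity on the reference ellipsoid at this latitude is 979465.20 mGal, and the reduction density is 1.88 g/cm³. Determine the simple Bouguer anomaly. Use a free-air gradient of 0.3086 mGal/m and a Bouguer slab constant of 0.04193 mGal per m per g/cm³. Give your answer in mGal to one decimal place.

Free-air correction = 0.3086 × 2630.0 = 811.62 mGal
Free-air anomaly = 978788.70 − 979465.20 + (811.62) = 135.12 mGal
Bouguer slab correction = 0.04193 × 1.88 × 2630.0 = 207.32 mGal
Simple Bouguer anomaly = 135.12 − (207.32) = -72.20 mGal

-72.2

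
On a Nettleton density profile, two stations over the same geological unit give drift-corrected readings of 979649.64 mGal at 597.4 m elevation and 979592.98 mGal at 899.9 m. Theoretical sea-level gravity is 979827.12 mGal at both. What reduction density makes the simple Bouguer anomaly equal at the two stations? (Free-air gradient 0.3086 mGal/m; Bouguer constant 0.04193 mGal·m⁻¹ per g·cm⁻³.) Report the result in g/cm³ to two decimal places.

Δg_obs = 979592.98 − 979649.64 = -56.66 mGal over Δh = 899.9 − 597.4 = 302.5 m
Equal Bouguer anomalies ⇒ Δg_obs + (0.3086 − 0.04193ρ)·Δh = 0
0.3086 − 0.04193ρ = −Δg_obs/Δh = 0.18731
ρ = (0.3086 − 0.18731) / 0.04193 = 2.89 g/cm³

2.89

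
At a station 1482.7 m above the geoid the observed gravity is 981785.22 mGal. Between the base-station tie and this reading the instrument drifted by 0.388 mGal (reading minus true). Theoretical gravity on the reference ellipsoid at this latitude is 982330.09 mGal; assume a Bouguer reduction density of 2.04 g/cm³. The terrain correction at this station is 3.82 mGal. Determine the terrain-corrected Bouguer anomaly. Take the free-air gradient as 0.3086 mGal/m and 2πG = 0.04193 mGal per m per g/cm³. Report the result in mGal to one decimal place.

-210.7

Drift-corrected reading = 981785.22 − (0.388) = 981784.832 mGal
Free-air correction = 0.3086 × 1482.7 = 457.56 mGal
Free-air anomaly = 981784.832 − 982330.09 + (457.56) = -87.698 mGal
Bouguer slab correction = 0.04193 × 2.04 × 1482.7 = 126.83 mGal
Simple Bouguer anomaly = -87.698 − (126.83) = -214.528 mGal
Complete Bouguer anomaly = -214.528 + 3.82 = -210.708 mGal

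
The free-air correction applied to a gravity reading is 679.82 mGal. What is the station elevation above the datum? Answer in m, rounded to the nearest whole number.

2203

h = 679.82 / 0.3086 = 2202.92 m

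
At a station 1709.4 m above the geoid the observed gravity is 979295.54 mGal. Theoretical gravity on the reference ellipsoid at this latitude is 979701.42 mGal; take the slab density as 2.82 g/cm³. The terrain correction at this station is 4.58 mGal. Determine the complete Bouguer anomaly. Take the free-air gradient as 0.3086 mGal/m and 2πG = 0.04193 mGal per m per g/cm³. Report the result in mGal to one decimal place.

Free-air correction = 0.3086 × 1709.4 = 527.52 mGal
Free-air anomaly = 979295.54 − 979701.42 + (527.52) = 121.64 mGal
Bouguer slab correction = 0.04193 × 2.82 × 1709.4 = 202.12 mGal
Simple Bouguer anomaly = 121.64 − (202.12) = -80.48 mGal
Complete Bouguer anomaly = -80.48 + 4.58 = -75.90 mGal

-75.9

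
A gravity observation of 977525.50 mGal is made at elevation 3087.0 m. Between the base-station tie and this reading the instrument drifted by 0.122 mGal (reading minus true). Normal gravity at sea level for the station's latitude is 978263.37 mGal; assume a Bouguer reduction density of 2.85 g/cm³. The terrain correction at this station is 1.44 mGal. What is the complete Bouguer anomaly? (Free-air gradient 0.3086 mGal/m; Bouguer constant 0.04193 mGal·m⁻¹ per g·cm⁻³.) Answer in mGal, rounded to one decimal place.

-152.8

Drift-corrected reading = 977525.50 − (0.122) = 977525.378 mGal
Free-air correction = 0.3086 × 3087.0 = 952.65 mGal
Free-air anomaly = 977525.378 − 978263.37 + (952.65) = 214.658 mGal
Bouguer slab correction = 0.04193 × 2.85 × 3087.0 = 368.90 mGal
Simple Bouguer anomaly = 214.658 − (368.90) = -154.242 mGal
Complete Bouguer anomaly = -154.242 + 1.44 = -152.802 mGal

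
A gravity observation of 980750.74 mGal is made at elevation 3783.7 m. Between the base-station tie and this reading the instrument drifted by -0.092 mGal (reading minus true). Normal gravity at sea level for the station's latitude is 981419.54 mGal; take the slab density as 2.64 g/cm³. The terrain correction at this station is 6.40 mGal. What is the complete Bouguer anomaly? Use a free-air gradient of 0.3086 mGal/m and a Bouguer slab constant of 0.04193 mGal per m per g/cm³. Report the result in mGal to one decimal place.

Drift-corrected reading = 980750.74 − (-0.092) = 980750.832 mGal
Free-air correction = 0.3086 × 3783.7 = 1167.65 mGal
Free-air anomaly = 980750.832 − 981419.54 + (1167.65) = 498.942 mGal
Bouguer slab correction = 0.04193 × 2.64 × 3783.7 = 418.84 mGal
Simple Bouguer anomaly = 498.942 − (418.84) = 80.102 mGal
Complete Bouguer anomaly = 80.102 + 6.40 = 86.502 mGal

86.5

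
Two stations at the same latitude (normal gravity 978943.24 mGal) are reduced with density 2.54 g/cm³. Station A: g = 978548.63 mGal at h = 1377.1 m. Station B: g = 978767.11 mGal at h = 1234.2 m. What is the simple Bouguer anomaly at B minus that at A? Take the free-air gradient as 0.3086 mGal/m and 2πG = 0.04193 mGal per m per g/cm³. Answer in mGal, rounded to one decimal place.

189.6

Δg_SB(A) = 978548.63 − 978943.24 + 0.3086×1377.1 − 0.04193×2.54×1377.1 = -116.30 mGal
Δg_SB(B) = 978767.11 − 978943.24 + 0.3086×1234.2 − 0.04193×2.54×1234.2 = 73.30 mGal
Difference = 73.30 − (-116.30) = 189.60 mGal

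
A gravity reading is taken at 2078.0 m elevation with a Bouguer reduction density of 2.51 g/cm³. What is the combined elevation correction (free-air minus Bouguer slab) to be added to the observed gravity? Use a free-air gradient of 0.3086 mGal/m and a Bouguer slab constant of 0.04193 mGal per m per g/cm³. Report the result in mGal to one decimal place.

Combined gradient = 0.3086 − 0.04193 × 2.51 = 0.2033557 mGal/m
Combined elevation correction = 0.2033557 × 2078.0 = 422.6 mGal

422.6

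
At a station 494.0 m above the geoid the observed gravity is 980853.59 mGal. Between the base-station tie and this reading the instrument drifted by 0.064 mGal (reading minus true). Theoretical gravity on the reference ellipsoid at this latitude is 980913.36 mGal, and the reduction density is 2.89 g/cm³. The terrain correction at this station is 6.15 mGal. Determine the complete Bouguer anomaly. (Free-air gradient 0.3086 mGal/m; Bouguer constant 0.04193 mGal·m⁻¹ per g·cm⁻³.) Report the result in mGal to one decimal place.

38.9

Drift-corrected reading = 980853.59 − (0.064) = 980853.526 mGal
Free-air correction = 0.3086 × 494.0 = 152.45 mGal
Free-air anomaly = 980853.526 − 980913.36 + (152.45) = 92.616 mGal
Bouguer slab correction = 0.04193 × 2.89 × 494.0 = 59.86 mGal
Simple Bouguer anomaly = 92.616 − (59.86) = 32.756 mGal
Complete Bouguer anomaly = 32.756 + 6.15 = 38.906 mGal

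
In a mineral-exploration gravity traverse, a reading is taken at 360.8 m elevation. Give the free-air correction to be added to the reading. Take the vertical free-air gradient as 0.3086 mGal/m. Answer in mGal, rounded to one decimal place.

Free-air correction = 0.3086 × 360.8 = 111.3 mGal

111.3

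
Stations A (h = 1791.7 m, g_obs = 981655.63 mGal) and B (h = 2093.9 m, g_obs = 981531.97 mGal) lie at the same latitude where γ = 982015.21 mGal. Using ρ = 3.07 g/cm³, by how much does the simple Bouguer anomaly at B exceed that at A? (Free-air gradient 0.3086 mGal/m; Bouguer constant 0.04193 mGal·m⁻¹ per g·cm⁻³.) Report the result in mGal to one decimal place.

Δg_SB(A) = 981655.63 − 982015.21 + 0.3086×1791.7 − 0.04193×3.07×1791.7 = -37.30 mGal
Δg_SB(B) = 981531.97 − 982015.21 + 0.3086×2093.9 − 0.04193×3.07×2093.9 = -106.60 mGal
Difference = -106.60 − (-37.30) = -69.30 mGal

-69.3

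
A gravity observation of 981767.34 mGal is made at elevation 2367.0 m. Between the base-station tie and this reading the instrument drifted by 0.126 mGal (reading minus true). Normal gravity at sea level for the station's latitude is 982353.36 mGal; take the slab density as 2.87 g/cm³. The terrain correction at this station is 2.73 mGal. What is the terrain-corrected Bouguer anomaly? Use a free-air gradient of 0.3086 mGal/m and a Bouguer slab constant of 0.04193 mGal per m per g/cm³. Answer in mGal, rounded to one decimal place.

-137.8

Drift-corrected reading = 981767.34 − (0.126) = 981767.214 mGal
Free-air correction = 0.3086 × 2367.0 = 730.46 mGal
Free-air anomaly = 981767.214 − 982353.36 + (730.46) = 144.314 mGal
Bouguer slab correction = 0.04193 × 2.87 × 2367.0 = 284.84 mGal
Simple Bouguer anomaly = 144.314 − (284.84) = -140.526 mGal
Complete Bouguer anomaly = -140.526 + 2.73 = -137.796 mGal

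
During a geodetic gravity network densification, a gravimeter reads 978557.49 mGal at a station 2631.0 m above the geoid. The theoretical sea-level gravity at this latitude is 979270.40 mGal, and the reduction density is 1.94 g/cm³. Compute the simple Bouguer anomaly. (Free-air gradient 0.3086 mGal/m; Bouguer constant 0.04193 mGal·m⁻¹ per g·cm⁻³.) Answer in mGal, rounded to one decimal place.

Free-air correction = 0.3086 × 2631.0 = 811.93 mGal
Free-air anomaly = 978557.49 − 979270.40 + (811.93) = 99.02 mGal
Bouguer slab correction = 0.04193 × 1.94 × 2631.0 = 214.02 mGal
Simple Bouguer anomaly = 99.02 − (214.02) = -115.00 mGal

-115.0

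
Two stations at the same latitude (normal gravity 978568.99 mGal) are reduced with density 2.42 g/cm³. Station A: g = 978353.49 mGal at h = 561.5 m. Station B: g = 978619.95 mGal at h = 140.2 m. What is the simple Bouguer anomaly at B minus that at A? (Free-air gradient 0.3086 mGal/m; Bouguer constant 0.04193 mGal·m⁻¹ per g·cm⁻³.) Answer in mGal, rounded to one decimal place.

Δg_SB(A) = 978353.49 − 978568.99 + 0.3086×561.5 − 0.04193×2.42×561.5 = -99.20 mGal
Δg_SB(B) = 978619.95 − 978568.99 + 0.3086×140.2 − 0.04193×2.42×140.2 = 80.00 mGal
Difference = 80.00 − (-99.20) = 179.20 mGal

179.2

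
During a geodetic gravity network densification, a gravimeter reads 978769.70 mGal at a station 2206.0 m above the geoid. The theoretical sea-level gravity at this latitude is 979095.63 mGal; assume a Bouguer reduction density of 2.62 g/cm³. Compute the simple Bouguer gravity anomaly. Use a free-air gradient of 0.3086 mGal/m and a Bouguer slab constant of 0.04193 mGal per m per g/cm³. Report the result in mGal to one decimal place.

112.5

Free-air correction = 0.3086 × 2206.0 = 680.77 mGal
Free-air anomaly = 978769.70 − 979095.63 + (680.77) = 354.84 mGal
Bouguer slab correction = 0.04193 × 2.62 × 2206.0 = 242.34 mGal
Simple Bouguer anomaly = 354.84 − (242.34) = 112.50 mGal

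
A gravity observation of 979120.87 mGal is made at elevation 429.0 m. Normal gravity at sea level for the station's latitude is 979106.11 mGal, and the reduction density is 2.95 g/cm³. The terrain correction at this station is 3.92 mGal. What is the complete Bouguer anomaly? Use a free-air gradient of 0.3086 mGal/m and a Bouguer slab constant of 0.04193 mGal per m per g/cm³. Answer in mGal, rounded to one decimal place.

Free-air correction = 0.3086 × 429.0 = 132.39 mGal
Free-air anomaly = 979120.87 − 979106.11 + (132.39) = 147.15 mGal
Bouguer slab correction = 0.04193 × 2.95 × 429.0 = 53.06 mGal
Simple Bouguer anomaly = 147.15 − (53.06) = 94.09 mGal
Complete Bouguer anomaly = 94.09 + 3.92 = 98.01 mGal

98.0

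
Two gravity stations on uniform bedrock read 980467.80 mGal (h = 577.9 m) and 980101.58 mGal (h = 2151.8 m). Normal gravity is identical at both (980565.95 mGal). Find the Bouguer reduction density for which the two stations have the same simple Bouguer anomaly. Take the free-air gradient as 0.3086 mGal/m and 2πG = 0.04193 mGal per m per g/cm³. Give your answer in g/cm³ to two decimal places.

Δg_obs = 980101.58 − 980467.80 = -366.22 mGal over Δh = 2151.8 − 577.9 = 1573.9 m
Equal Bouguer anomalies ⇒ Δg_obs + (0.3086 − 0.04193ρ)·Δh = 0
0.3086 − 0.04193ρ = −Δg_obs/Δh = 0.23268
ρ = (0.3086 − 0.23268) / 0.04193 = 1.81 g/cm³

1.81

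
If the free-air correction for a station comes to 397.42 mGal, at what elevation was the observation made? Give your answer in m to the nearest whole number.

1288

h = 397.42 / 0.3086 = 1287.82 m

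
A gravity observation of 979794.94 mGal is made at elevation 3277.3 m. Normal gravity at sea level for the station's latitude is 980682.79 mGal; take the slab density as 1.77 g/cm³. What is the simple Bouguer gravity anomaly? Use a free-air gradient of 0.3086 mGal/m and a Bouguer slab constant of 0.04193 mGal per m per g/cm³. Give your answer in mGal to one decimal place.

-119.7

Free-air correction = 0.3086 × 3277.3 = 1011.37 mGal
Free-air anomaly = 979794.94 − 980682.79 + (1011.37) = 123.52 mGal
Bouguer slab correction = 0.04193 × 1.77 × 3277.3 = 243.23 mGal
Simple Bouguer anomaly = 123.52 − (243.23) = -119.71 mGal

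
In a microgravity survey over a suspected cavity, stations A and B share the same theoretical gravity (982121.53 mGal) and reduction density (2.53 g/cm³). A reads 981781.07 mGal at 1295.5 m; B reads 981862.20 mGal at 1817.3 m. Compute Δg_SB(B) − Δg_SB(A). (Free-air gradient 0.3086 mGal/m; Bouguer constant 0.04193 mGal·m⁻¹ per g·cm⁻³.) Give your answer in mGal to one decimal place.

Δg_SB(A) = 981781.07 − 982121.53 + 0.3086×1295.5 − 0.04193×2.53×1295.5 = -78.10 mGal
Δg_SB(B) = 981862.20 − 982121.53 + 0.3086×1817.3 − 0.04193×2.53×1817.3 = 108.70 mGal
Difference = 108.70 − (-78.10) = 186.80 mGal

186.8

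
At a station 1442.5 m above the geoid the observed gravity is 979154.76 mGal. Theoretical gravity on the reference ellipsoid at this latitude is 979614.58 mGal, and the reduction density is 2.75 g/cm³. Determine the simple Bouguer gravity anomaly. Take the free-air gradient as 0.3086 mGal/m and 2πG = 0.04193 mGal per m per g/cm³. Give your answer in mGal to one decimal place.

Free-air correction = 0.3086 × 1442.5 = 445.16 mGal
Free-air anomaly = 979154.76 − 979614.58 + (445.16) = -14.66 mGal
Bouguer slab correction = 0.04193 × 2.75 × 1442.5 = 166.33 mGal
Simple Bouguer anomaly = -14.66 − (166.33) = -180.99 mGal

-181.0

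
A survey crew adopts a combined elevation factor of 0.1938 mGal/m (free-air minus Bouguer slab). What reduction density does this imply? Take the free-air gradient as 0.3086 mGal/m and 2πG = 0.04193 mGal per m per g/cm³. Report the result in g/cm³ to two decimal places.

2.74

0.1938 = 0.3086 − 0.04193 × ρ
ρ = (0.3086 − 0.1938) / 0.04193 = 2.74 g/cm³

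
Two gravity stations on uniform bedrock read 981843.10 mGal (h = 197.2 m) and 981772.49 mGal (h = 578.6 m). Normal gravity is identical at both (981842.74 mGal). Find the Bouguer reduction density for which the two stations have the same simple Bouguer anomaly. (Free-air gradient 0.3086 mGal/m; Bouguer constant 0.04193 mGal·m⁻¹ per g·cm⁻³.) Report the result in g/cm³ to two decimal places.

Δg_obs = 981772.49 − 981843.10 = -70.61 mGal over Δh = 578.6 − 197.2 = 381.4 m
Equal Bouguer anomalies ⇒ Δg_obs + (0.3086 − 0.04193ρ)·Δh = 0
0.3086 − 0.04193ρ = −Δg_obs/Δh = 0.18513
ρ = (0.3086 − 0.18513) / 0.04193 = 2.94 g/cm³

2.94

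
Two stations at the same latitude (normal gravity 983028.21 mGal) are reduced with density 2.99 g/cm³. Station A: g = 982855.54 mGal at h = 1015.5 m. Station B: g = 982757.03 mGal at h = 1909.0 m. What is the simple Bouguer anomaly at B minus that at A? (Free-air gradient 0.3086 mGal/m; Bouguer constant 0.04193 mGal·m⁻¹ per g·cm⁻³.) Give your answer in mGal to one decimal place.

65.2

Δg_SB(A) = 982855.54 − 983028.21 + 0.3086×1015.5 − 0.04193×2.99×1015.5 = 13.40 mGal
Δg_SB(B) = 982757.03 − 983028.21 + 0.3086×1909.0 − 0.04193×2.99×1909.0 = 78.60 mGal
Difference = 78.60 − (13.40) = 65.20 mGal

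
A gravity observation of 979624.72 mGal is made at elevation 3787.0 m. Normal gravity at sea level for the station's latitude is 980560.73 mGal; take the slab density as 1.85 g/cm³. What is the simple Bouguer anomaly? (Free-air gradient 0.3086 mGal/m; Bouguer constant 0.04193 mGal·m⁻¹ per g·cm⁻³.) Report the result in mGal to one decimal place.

-61.1

Free-air correction = 0.3086 × 3787.0 = 1168.67 mGal
Free-air anomaly = 979624.72 − 980560.73 + (1168.67) = 232.66 mGal
Bouguer slab correction = 0.04193 × 1.85 × 3787.0 = 293.76 mGal
Simple Bouguer anomaly = 232.66 − (293.76) = -61.10 mGal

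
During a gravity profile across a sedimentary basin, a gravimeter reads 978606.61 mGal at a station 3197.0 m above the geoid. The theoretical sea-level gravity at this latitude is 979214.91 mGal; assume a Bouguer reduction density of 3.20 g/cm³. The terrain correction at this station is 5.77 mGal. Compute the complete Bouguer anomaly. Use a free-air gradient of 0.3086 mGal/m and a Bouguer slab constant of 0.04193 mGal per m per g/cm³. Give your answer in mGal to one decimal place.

Free-air correction = 0.3086 × 3197.0 = 986.59 mGal
Free-air anomaly = 978606.61 − 979214.91 + (986.59) = 378.29 mGal
Bouguer slab correction = 0.04193 × 3.20 × 3197.0 = 428.96 mGal
Simple Bouguer anomaly = 378.29 − (428.96) = -50.67 mGal
Complete Bouguer anomaly = -50.67 + 5.77 = -44.90 mGal

-44.9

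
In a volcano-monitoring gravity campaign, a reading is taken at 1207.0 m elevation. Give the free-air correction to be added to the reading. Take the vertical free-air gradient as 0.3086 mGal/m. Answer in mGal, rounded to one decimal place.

372.5

Free-air correction = 0.3086 × 1207.0 = 372.5 mGal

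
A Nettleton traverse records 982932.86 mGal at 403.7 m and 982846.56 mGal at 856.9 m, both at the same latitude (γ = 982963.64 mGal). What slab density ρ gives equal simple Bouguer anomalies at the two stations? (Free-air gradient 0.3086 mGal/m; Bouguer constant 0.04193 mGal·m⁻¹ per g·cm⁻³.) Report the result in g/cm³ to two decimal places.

Δg_obs = 982846.56 − 982932.86 = -86.30 mGal over Δh = 856.9 − 403.7 = 453.2 m
Equal Bouguer anomalies ⇒ Δg_obs + (0.3086 − 0.04193ρ)·Δh = 0
0.3086 − 0.04193ρ = −Δg_obs/Δh = 0.19042
ρ = (0.3086 − 0.19042) / 0.04193 = 2.82 g/cm³

2.82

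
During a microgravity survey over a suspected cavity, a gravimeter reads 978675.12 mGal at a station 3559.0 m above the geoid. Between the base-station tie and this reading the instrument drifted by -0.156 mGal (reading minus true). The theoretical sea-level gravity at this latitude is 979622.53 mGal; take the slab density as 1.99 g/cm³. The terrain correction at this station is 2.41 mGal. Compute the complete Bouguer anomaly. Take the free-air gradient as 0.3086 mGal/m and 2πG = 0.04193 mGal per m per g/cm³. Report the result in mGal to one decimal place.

Drift-corrected reading = 978675.12 − (-0.156) = 978675.276 mGal
Free-air correction = 0.3086 × 3559.0 = 1098.31 mGal
Free-air anomaly = 978675.276 − 979622.53 + (1098.31) = 151.056 mGal
Bouguer slab correction = 0.04193 × 1.99 × 3559.0 = 296.97 mGal
Simple Bouguer anomaly = 151.056 − (296.97) = -145.914 mGal
Complete Bouguer anomaly = -145.914 + 2.41 = -143.504 mGal

-143.5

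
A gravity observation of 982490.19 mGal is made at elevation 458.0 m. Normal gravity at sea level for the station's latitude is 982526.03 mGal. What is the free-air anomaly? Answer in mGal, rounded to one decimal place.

Free-air correction = 0.3086 × 458.0 = 141.34 mGal
Free-air anomaly = 982490.19 − 982526.03 + (141.34) = 105.50 mGal

105.5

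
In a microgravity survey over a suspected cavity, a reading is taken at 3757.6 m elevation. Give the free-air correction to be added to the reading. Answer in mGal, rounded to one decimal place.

Free-air correction = 0.3086 × 3757.6 = 1159.6 mGal

1159.6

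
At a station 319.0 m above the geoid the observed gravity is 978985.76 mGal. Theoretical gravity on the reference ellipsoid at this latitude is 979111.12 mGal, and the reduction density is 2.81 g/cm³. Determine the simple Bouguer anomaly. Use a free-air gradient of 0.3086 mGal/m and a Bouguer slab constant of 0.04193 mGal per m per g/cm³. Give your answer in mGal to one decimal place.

Free-air correction = 0.3086 × 319.0 = 98.44 mGal
Free-air anomaly = 978985.76 − 979111.12 + (98.44) = -26.92 mGal
Bouguer slab correction = 0.04193 × 2.81 × 319.0 = 37.59 mGal
Simple Bouguer anomaly = -26.92 − (37.59) = -64.51 mGal

-64.5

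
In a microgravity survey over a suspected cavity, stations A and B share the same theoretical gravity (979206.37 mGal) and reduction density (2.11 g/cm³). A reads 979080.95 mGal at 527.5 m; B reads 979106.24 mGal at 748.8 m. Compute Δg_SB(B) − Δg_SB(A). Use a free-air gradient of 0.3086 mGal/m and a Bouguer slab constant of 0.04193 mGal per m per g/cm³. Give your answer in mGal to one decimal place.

Δg_SB(A) = 979080.95 − 979206.37 + 0.3086×527.5 − 0.04193×2.11×527.5 = -9.30 mGal
Δg_SB(B) = 979106.24 − 979206.37 + 0.3086×748.8 − 0.04193×2.11×748.8 = 64.70 mGal
Difference = 64.70 − (-9.30) = 74.00 mGal

74.0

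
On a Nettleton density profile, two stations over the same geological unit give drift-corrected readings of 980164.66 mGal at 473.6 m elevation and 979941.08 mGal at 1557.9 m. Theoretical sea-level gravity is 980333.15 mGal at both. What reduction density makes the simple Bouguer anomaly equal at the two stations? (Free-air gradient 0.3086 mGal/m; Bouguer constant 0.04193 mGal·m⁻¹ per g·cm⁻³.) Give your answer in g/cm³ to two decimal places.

2.44

Δg_obs = 979941.08 − 980164.66 = -223.58 mGal over Δh = 1557.9 − 473.6 = 1084.3 m
Equal Bouguer anomalies ⇒ Δg_obs + (0.3086 − 0.04193ρ)·Δh = 0
0.3086 − 0.04193ρ = −Δg_obs/Δh = 0.20620
ρ = (0.3086 − 0.20620) / 0.04193 = 2.44 g/cm³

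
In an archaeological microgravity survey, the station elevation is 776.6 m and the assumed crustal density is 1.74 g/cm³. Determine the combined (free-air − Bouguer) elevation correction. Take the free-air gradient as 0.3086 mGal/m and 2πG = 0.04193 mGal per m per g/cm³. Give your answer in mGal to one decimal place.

183.0

Combined gradient = 0.3086 − 0.04193 × 1.74 = 0.2356418 mGal/m
Combined elevation correction = 0.2356418 × 776.6 = 183.0 mGal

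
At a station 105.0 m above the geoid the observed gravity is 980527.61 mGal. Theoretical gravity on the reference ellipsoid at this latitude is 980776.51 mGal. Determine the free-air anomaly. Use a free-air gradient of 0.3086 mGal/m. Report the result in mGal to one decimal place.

Free-air correction = 0.3086 × 105.0 = 32.40 mGal
Free-air anomaly = 980527.61 − 980776.51 + (32.40) = -216.50 mGal

-216.5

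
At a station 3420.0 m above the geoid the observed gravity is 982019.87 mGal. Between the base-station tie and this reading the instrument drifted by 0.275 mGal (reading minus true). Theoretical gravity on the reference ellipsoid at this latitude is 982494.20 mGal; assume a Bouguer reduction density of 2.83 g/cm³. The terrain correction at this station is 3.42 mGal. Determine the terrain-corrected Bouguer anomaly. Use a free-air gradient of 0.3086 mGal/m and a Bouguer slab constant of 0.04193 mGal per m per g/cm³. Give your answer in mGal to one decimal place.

Drift-corrected reading = 982019.87 − (0.275) = 982019.595 mGal
Free-air correction = 0.3086 × 3420.0 = 1055.41 mGal
Free-air anomaly = 982019.595 − 982494.20 + (1055.41) = 580.805 mGal
Bouguer slab correction = 0.04193 × 2.83 × 3420.0 = 405.82 mGal
Simple Bouguer anomaly = 580.805 − (405.82) = 174.985 mGal
Complete Bouguer anomaly = 174.985 + 3.42 = 178.405 mGal

178.4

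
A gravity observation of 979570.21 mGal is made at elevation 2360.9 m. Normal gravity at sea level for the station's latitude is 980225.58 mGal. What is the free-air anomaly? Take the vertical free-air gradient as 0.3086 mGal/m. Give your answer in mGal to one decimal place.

73.2

Free-air correction = 0.3086 × 2360.9 = 728.57 mGal
Free-air anomaly = 979570.21 − 980225.58 + (728.57) = 73.20 mGal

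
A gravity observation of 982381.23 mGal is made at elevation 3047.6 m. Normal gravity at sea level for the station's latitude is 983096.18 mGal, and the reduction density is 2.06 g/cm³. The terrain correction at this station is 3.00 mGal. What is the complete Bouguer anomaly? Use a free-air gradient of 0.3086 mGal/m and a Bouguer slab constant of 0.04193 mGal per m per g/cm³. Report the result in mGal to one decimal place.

Free-air correction = 0.3086 × 3047.6 = 940.49 mGal
Free-air anomaly = 982381.23 − 983096.18 + (940.49) = 225.54 mGal
Bouguer slab correction = 0.04193 × 2.06 × 3047.6 = 263.24 mGal
Simple Bouguer anomaly = 225.54 − (263.24) = -37.70 mGal
Complete Bouguer anomaly = -37.70 + 3.00 = -34.70 mGal

-34.7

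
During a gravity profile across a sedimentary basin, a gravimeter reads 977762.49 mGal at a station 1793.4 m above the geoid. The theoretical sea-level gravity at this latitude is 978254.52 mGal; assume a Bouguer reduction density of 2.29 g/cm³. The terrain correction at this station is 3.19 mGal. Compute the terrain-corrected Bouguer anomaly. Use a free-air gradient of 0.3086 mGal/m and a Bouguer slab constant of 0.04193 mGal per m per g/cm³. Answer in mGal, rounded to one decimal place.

-107.6

Free-air correction = 0.3086 × 1793.4 = 553.44 mGal
Free-air anomaly = 977762.49 − 978254.52 + (553.44) = 61.41 mGal
Bouguer slab correction = 0.04193 × 2.29 × 1793.4 = 172.20 mGal
Simple Bouguer anomaly = 61.41 − (172.20) = -110.79 mGal
Complete Bouguer anomaly = -110.79 + 3.19 = -107.60 mGal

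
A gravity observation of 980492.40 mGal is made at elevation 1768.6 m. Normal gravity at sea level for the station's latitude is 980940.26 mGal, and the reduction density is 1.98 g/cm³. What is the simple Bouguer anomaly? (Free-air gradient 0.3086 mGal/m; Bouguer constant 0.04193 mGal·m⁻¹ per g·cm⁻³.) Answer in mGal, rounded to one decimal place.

Free-air correction = 0.3086 × 1768.6 = 545.79 mGal
Free-air anomaly = 980492.40 − 980940.26 + (545.79) = 97.93 mGal
Bouguer slab correction = 0.04193 × 1.98 × 1768.6 = 146.83 mGal
Simple Bouguer anomaly = 97.93 − (146.83) = -48.90 mGal

-48.9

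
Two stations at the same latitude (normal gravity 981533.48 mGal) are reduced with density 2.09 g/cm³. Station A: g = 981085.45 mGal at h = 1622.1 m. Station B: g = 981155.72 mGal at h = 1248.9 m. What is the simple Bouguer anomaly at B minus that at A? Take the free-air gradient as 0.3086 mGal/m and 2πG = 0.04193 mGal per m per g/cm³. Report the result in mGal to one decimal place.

Δg_SB(A) = 981085.45 − 981533.48 + 0.3086×1622.1 − 0.04193×2.09×1622.1 = -89.60 mGal
Δg_SB(B) = 981155.72 − 981533.48 + 0.3086×1248.9 − 0.04193×2.09×1248.9 = -101.80 mGal
Difference = -101.80 − (-89.60) = -12.20 mGal

-12.2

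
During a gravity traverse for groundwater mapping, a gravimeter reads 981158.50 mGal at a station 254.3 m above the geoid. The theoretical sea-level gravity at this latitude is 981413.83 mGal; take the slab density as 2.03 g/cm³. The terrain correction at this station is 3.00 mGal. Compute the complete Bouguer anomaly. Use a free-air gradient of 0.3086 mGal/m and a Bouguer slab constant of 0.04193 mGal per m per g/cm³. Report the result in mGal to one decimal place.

-195.5

Free-air correction = 0.3086 × 254.3 = 78.48 mGal
Free-air anomaly = 981158.50 − 981413.83 + (78.48) = -176.85 mGal
Bouguer slab correction = 0.04193 × 2.03 × 254.3 = 21.65 mGal
Simple Bouguer anomaly = -176.85 − (21.65) = -198.50 mGal
Complete Bouguer anomaly = -198.50 + 3.00 = -195.50 mGal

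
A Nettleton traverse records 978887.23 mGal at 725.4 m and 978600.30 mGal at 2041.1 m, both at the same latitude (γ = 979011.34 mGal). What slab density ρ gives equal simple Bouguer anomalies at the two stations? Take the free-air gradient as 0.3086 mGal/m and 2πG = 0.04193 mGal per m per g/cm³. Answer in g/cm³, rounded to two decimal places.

2.16

Δg_obs = 978600.30 − 978887.23 = -286.93 mGal over Δh = 2041.1 − 725.4 = 1315.7 m
Equal Bouguer anomalies ⇒ Δg_obs + (0.3086 − 0.04193ρ)·Δh = 0
0.3086 − 0.04193ρ = −Δg_obs/Δh = 0.21808
ρ = (0.3086 − 0.21808) / 0.04193 = 2.16 g/cm³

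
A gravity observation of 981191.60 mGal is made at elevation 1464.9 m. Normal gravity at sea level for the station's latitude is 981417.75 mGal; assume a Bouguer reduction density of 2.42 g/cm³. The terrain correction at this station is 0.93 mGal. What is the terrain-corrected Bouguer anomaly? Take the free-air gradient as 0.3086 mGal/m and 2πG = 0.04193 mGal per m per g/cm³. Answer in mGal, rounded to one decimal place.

Free-air correction = 0.3086 × 1464.9 = 452.07 mGal
Free-air anomaly = 981191.60 − 981417.75 + (452.07) = 225.92 mGal
Bouguer slab correction = 0.04193 × 2.42 × 1464.9 = 148.64 mGal
Simple Bouguer anomaly = 225.92 − (148.64) = 77.28 mGal
Complete Bouguer anomaly = 77.28 + 0.93 = 78.21 mGal

78.2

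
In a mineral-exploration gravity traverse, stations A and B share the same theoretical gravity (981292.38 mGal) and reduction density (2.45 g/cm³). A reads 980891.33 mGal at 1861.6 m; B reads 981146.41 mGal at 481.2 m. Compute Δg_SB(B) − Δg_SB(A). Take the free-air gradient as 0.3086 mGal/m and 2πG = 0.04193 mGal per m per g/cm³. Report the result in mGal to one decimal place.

Δg_SB(A) = 980891.33 − 981292.38 + 0.3086×1861.6 − 0.04193×2.45×1861.6 = -17.80 mGal
Δg_SB(B) = 981146.41 − 981292.38 + 0.3086×481.2 − 0.04193×2.45×481.2 = -46.90 mGal
Difference = -46.90 − (-17.80) = -29.10 mGal

-29.1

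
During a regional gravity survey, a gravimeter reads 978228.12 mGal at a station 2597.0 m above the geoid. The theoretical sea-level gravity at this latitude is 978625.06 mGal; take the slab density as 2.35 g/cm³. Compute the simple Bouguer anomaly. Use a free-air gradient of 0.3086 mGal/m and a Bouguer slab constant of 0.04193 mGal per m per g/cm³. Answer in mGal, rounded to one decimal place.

Free-air correction = 0.3086 × 2597.0 = 801.43 mGal
Free-air anomaly = 978228.12 − 978625.06 + (801.43) = 404.49 mGal
Bouguer slab correction = 0.04193 × 2.35 × 2597.0 = 255.90 mGal
Simple Bouguer anomaly = 404.49 − (255.90) = 148.59 mGal

148.6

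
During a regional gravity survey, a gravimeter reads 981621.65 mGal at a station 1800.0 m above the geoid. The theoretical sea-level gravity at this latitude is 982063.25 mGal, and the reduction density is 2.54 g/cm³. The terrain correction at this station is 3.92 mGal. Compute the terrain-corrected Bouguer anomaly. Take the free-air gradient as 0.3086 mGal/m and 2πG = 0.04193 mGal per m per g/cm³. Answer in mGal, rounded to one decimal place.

-73.9

Free-air correction = 0.3086 × 1800.0 = 555.48 mGal
Free-air anomaly = 981621.65 − 982063.25 + (555.48) = 113.88 mGal
Bouguer slab correction = 0.04193 × 2.54 × 1800.0 = 191.70 mGal
Simple Bouguer anomaly = 113.88 − (191.70) = -77.82 mGal
Complete Bouguer anomaly = -77.82 + 3.92 = -73.90 mGal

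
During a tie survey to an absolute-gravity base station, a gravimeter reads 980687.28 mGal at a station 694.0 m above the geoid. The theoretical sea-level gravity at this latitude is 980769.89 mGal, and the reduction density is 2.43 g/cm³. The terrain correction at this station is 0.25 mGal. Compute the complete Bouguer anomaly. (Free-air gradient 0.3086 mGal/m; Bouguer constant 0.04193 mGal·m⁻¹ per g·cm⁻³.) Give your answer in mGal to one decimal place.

Free-air correction = 0.3086 × 694.0 = 214.17 mGal
Free-air anomaly = 980687.28 − 980769.89 + (214.17) = 131.56 mGal
Bouguer slab correction = 0.04193 × 2.43 × 694.0 = 70.71 mGal
Simple Bouguer anomaly = 131.56 − (70.71) = 60.85 mGal
Complete Bouguer anomaly = 60.85 + 0.25 = 61.10 mGal

61.1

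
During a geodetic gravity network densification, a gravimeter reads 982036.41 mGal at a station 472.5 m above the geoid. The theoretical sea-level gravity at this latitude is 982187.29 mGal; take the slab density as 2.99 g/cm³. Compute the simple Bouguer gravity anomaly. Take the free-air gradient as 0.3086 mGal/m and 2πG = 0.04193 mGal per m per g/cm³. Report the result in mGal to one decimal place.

Free-air correction = 0.3086 × 472.5 = 145.81 mGal
Free-air anomaly = 982036.41 − 982187.29 + (145.81) = -5.07 mGal
Bouguer slab correction = 0.04193 × 2.99 × 472.5 = 59.24 mGal
Simple Bouguer anomaly = -5.07 − (59.24) = -64.31 mGal

-64.3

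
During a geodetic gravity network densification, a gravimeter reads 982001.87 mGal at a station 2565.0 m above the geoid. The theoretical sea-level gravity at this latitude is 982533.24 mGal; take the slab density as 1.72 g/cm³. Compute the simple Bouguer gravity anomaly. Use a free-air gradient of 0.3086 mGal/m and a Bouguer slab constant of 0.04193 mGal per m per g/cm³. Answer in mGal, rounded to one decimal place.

75.2

Free-air correction = 0.3086 × 2565.0 = 791.56 mGal
Free-air anomaly = 982001.87 − 982533.24 + (791.56) = 260.19 mGal
Bouguer slab correction = 0.04193 × 1.72 × 2565.0 = 184.99 mGal
Simple Bouguer anomaly = 260.19 − (184.99) = 75.20 mGal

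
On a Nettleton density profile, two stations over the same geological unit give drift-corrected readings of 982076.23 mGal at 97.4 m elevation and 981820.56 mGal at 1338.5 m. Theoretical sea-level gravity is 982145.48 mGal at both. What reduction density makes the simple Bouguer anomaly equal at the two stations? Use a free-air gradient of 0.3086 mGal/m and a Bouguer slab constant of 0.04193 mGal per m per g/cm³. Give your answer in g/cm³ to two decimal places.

Δg_obs = 981820.56 − 982076.23 = -255.67 mGal over Δh = 1338.5 − 97.4 = 1241.1 m
Equal Bouguer anomalies ⇒ Δg_obs + (0.3086 − 0.04193ρ)·Δh = 0
0.3086 − 0.04193ρ = −Δg_obs/Δh = 0.20600
ρ = (0.3086 − 0.20600) / 0.04193 = 2.45 g/cm³

2.45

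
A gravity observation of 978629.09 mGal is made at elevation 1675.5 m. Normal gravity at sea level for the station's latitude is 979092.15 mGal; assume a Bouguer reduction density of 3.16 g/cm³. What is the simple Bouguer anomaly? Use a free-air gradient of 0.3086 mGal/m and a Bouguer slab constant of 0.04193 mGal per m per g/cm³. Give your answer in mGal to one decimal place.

Free-air correction = 0.3086 × 1675.5 = 517.06 mGal
Free-air anomaly = 978629.09 − 979092.15 + (517.06) = 54.00 mGal
Bouguer slab correction = 0.04193 × 3.16 × 1675.5 = 222.00 mGal
Simple Bouguer anomaly = 54.00 − (222.00) = -168.00 mGal

-168.0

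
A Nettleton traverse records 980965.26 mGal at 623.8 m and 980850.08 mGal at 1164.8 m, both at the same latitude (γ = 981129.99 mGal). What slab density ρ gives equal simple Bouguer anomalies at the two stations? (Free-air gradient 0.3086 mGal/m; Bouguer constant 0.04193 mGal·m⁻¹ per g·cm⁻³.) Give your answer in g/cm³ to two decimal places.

2.28

Δg_obs = 980850.08 − 980965.26 = -115.18 mGal over Δh = 1164.8 − 623.8 = 541.0 m
Equal Bouguer anomalies ⇒ Δg_obs + (0.3086 − 0.04193ρ)·Δh = 0
0.3086 − 0.04193ρ = −Δg_obs/Δh = 0.21290
ρ = (0.3086 − 0.21290) / 0.04193 = 2.28 g/cm³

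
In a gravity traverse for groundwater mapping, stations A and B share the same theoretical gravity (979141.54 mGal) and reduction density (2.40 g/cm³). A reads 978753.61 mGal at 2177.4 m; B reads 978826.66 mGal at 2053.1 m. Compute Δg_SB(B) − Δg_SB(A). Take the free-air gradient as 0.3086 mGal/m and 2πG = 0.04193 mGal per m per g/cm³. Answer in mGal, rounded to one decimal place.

Δg_SB(A) = 978753.61 − 979141.54 + 0.3086×2177.4 − 0.04193×2.40×2177.4 = 64.90 mGal
Δg_SB(B) = 978826.66 − 979141.54 + 0.3086×2053.1 − 0.04193×2.40×2053.1 = 112.10 mGal
Difference = 112.10 − (64.90) = 47.20 mGal

47.2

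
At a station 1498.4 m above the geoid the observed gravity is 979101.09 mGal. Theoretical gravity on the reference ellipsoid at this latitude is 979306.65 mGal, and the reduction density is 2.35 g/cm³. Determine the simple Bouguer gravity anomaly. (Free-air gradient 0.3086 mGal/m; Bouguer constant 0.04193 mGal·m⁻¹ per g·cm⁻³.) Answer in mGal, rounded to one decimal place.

109.2

Free-air correction = 0.3086 × 1498.4 = 462.41 mGal
Free-air anomaly = 979101.09 − 979306.65 + (462.41) = 256.85 mGal
Bouguer slab correction = 0.04193 × 2.35 × 1498.4 = 147.65 mGal
Simple Bouguer anomaly = 256.85 − (147.65) = 109.20 mGal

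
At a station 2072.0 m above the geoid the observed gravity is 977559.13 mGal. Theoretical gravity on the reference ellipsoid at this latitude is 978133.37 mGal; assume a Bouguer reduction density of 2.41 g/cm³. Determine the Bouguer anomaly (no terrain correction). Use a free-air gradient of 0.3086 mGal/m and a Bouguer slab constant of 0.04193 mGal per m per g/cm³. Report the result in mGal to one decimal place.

-144.2

Free-air correction = 0.3086 × 2072.0 = 639.42 mGal
Free-air anomaly = 977559.13 − 978133.37 + (639.42) = 65.18 mGal
Bouguer slab correction = 0.04193 × 2.41 × 2072.0 = 209.38 mGal
Simple Bouguer anomaly = 65.18 − (209.38) = -144.20 mGal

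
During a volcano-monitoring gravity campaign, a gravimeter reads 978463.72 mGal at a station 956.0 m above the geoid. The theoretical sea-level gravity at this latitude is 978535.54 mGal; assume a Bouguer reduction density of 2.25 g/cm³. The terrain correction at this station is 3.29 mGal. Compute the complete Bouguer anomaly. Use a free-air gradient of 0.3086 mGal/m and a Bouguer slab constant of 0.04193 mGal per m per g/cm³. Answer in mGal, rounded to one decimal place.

Free-air correction = 0.3086 × 956.0 = 295.02 mGal
Free-air anomaly = 978463.72 − 978535.54 + (295.02) = 223.20 mGal
Bouguer slab correction = 0.04193 × 2.25 × 956.0 = 90.19 mGal
Simple Bouguer anomaly = 223.20 − (90.19) = 133.01 mGal
Complete Bouguer anomaly = 133.01 + 3.29 = 136.30 mGal

136.3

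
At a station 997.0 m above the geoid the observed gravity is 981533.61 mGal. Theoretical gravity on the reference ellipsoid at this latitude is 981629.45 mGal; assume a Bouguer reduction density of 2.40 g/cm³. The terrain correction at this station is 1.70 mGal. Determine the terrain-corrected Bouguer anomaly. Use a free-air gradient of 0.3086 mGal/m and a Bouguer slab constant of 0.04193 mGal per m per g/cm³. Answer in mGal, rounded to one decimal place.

113.2

Free-air correction = 0.3086 × 997.0 = 307.67 mGal
Free-air anomaly = 981533.61 − 981629.45 + (307.67) = 211.83 mGal
Bouguer slab correction = 0.04193 × 2.40 × 997.0 = 100.33 mGal
Simple Bouguer anomaly = 211.83 − (100.33) = 111.50 mGal
Complete Bouguer anomaly = 111.50 + 1.70 = 113.20 mGal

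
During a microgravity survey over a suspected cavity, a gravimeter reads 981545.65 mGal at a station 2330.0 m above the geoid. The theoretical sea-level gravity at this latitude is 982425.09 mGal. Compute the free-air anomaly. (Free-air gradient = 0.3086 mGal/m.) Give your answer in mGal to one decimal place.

Free-air correction = 0.3086 × 2330.0 = 719.04 mGal
Free-air anomaly = 981545.65 − 982425.09 + (719.04) = -160.40 mGal

-160.4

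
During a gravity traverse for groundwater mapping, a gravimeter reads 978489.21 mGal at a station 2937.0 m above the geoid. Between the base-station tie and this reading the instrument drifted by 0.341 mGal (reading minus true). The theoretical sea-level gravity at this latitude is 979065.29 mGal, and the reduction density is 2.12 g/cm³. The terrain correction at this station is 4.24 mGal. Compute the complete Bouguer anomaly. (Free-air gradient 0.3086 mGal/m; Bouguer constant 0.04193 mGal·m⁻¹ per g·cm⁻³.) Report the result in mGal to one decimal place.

Drift-corrected reading = 978489.21 − (0.341) = 978488.869 mGal
Free-air correction = 0.3086 × 2937.0 = 906.36 mGal
Free-air anomaly = 978488.869 − 979065.29 + (906.36) = 329.939 mGal
Bouguer slab correction = 0.04193 × 2.12 × 2937.0 = 261.07 mGal
Simple Bouguer anomaly = 329.939 − (261.07) = 68.869 mGal
Complete Bouguer anomaly = 68.869 + 4.24 = 73.109 mGal

73.1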